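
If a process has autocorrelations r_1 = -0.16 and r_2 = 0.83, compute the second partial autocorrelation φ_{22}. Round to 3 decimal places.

φ_{22} = (r_2 − r_1²) / (1 − r_1²)
r_1² = (-0.16)² = 0.0256
Numerator = 0.83 − 0.0256 = 0.8044; denominator = 1 − 0.0256 = 0.9744
φ_{22} = 0.8044 / 0.9744 = 0.826

0.826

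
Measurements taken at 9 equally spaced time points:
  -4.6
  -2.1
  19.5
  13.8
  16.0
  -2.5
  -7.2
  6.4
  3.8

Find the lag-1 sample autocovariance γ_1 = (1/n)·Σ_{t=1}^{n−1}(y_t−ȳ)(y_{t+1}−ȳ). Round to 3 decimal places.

20.187

Mean ȳ = (-4.6 − 2.1 + 19.5 + 13.8 + 16.0 − 2.5 − 7.2 + 6.4 + 3.8)/9 = 4.7889
Σ_{t=1}^{8}(y_t−ȳ)(y_{t+1}−ȳ) = 181.6843
γ_1 = 181.6843 / 9 = 20.187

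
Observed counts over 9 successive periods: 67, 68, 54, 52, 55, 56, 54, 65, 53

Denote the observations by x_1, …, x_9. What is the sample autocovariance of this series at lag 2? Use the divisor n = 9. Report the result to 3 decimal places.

Mean x̄ = (67 + 68 + 54 + 52 + 55 + 56 + 54 + 65 + 53)/9 = 58.2222
Σ_{t=1}^{7}(x_t−x̄)(x_{t+2}−x̄) = -49.8765
γ_2 = -49.8765 / 9 = -5.542

-5.542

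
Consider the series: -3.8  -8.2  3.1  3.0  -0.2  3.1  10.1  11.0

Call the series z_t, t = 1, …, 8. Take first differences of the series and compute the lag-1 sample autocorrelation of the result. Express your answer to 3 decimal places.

-0.401

First differences Δz: -4.4, 11.3, -0.1, -3.2, 3.3, 7.0, 0.9
Mean of differences = 2.1143
Numerator Σ(Δz_t−Δz̄)(Δz_{t+1}−Δz̄) = -74.8516
Denominator Σ(Δz_t−Δz̄)² = 186.7086
r_1(Δz) = -74.8516 / 186.7086 = -0.401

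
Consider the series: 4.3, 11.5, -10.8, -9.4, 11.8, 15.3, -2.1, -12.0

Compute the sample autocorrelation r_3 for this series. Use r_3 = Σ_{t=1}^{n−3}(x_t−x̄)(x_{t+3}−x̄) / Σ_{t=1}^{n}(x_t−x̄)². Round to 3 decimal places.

-0.228

Mean x̄ = (4.3 + 11.5 − 10.8 − 9.4 + 11.8 + 15.3 − 2.1 − 12.0)/8 = 1.0750
Deviations from mean: 3.2250, 10.4250, -11.8750, -10.4750, 10.7250, 14.2250, -3.1750, -13.0750
Σ(x_t−x̄)(x_{t+3}−x̄) = (-33.7819) + (111.8081) + (-168.9219) + (33.2581) + (-140.2294) = -197.8669
Denominator Σ(x_t−x̄)² = 868.2350
r_3 = -197.8669 / 868.2350 = -0.228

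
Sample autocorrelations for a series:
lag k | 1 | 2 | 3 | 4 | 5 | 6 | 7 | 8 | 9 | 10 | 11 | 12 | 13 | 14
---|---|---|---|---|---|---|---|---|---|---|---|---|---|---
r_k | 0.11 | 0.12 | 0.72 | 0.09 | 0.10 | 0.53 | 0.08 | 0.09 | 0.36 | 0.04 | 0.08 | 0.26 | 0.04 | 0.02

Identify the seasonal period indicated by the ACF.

The largest autocorrelation is r_3 = 0.72, with weaker echoes at lags 6 (0.53), 9 (0.36) and 12 (0.26); the remaining lags stay at or below 0.12.
The dominant spike at lag 3 indicates a seasonal period of 3.

3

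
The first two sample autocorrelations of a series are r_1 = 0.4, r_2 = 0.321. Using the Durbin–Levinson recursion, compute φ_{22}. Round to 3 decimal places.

0.192

φ_{22} = (r_2 − r_1²) / (1 − r_1²)
r_1² = (0.4)² = 0.16
Numerator = 0.321 − 0.1600 = 0.1610; denominator = 1 − 0.1600 = 0.8400
φ_{22} = 0.1610 / 0.8400 = 0.192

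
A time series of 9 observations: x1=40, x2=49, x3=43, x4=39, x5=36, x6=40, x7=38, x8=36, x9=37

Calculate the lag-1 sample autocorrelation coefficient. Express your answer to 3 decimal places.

Mean x̄ = (40 + 49 + 43 + 39 + 36 + 40 + 38 + 36 + 37)/9 = 39.7778
Numerator Σ_{t=1}^{8}(x_t−x̄)(x_{t+1}−x̄) = 48.1728
Denominator Σ(x_t−x̄)² = 135.5556
r_1 = 48.1728 / 135.5556 = 0.355

0.355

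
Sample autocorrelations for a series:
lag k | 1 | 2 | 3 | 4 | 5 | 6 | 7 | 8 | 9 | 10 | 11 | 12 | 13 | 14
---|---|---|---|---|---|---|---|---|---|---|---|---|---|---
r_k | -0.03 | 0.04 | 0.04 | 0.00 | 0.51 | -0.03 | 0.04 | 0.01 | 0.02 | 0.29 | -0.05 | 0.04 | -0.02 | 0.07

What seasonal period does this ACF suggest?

5

The largest autocorrelation is r_5 = 0.51, with a weaker echo at lag 10 (0.29); the remaining lags stay at or below 0.07.
The dominant spike at lag 5 indicates a seasonal period of 5.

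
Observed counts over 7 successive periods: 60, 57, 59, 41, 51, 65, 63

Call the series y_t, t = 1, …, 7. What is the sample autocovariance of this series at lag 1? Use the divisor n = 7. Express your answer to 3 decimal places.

Mean ȳ = (60 + 57 + 59 + 41 + 51 + 65 + 63)/7 = 56.5714
Deviations: 3.4286, 0.4286, 2.4286, -15.5714, -5.5714, 8.4286, 6.4286
Σ_{t=1}^{6}(y_t−ȳ)(y_{t+1}−ȳ) = 58.6735
γ_1 = 58.6735 / 7 = 8.382

8.382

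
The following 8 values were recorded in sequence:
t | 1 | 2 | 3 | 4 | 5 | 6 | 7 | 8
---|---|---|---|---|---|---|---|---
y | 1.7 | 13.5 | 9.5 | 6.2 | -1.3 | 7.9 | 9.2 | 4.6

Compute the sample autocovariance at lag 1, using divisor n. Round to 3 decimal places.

-2.864

Mean ȳ = (1.7 + 13.5 + 9.5 + 6.2 − 1.3 + 7.9 + 9.2 + 4.6)/8 = 6.4125
Σ_{t=1}^{7}(y_t−ȳ)(y_{t+1}−ȳ) = -22.9127
γ_1 = -22.9127 / 8 = -2.864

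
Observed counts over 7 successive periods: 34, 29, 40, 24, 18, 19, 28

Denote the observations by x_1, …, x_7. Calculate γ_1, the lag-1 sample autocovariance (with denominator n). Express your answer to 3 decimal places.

Mean x̄ = (34 + 29 + 40 + 24 + 18 + 19 + 28)/7 = 27.4286
Σ_{t=1}^{6}(x_t−x̄)(x_{t+1}−x̄) = 93.9592
γ_1 = 93.9592 / 7 = 13.423

13.423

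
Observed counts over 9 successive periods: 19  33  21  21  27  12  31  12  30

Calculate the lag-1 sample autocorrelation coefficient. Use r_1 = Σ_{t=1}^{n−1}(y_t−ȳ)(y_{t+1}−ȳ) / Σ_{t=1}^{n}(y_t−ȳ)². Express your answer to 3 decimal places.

-0.730

Mean ȳ = (19 + 33 + 21 + 21 + 27 + 12 + 31 + 12 + 30)/9 = 22.8889
Numerator Σ_{t=1}^{8}(y_t−ȳ)(y_{t+1}−ȳ) = -361.4568
Denominator Σ(y_t−ȳ)² = 494.8889
r_1 = -361.4568 / 494.8889 = -0.730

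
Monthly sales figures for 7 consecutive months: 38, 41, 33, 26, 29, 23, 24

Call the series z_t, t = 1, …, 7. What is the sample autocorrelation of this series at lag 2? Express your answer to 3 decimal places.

0.039

Mean z̄ = (38 + 41 + 33 + 26 + 29 + 23 + 24)/7 = 30.5714
Deviations from mean: 7.4286, 10.4286, 2.4286, -4.5714, -1.5714, -7.5714, -6.5714
Numerator Σ_{t=1}^{5}(z_t−z̄)(z_{t+2}−z̄) = 11.4898
Denominator Σ(z_t−z̄)² = 293.7143
r_2 = 11.4898 / 293.7143 = 0.039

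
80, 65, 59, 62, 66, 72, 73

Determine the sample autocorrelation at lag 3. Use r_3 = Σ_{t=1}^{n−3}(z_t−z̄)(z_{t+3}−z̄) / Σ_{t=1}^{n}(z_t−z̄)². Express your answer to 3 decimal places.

Mean z̄ = (80 + 65 + 59 + 62 + 66 + 72 + 73)/7 = 68.1429
Σ(z_t−z̄)(z_{t+3}−z̄) = (-72.8367) + (6.7347) + (-35.2653) + (-29.8367) = -131.2041
Denominator Σ(z_t−z̄)² = 314.8571
r_3 = -131.2041 / 314.8571 = -0.417

-0.417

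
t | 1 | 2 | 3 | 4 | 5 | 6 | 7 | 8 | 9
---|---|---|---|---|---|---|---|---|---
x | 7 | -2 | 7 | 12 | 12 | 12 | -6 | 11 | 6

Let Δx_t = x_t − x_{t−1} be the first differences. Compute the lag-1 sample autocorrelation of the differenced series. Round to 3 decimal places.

-0.516

First differences Δx: -9, 9, 5, 0, 0, -18, 17, -5
Mean of differences = -0.1250
Numerator Σ(Δx_t−Δx̄)(Δx_{t+1}−Δx̄) = -425.3906
Denominator Σ(Δx_t−Δx̄)² = 824.8750
r_1(Δx) = -425.3906 / 824.8750 = -0.516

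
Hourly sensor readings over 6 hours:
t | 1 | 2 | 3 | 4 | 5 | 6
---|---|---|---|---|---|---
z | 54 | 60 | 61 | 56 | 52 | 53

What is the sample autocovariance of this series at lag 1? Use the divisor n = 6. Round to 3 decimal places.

Mean z̄ = (54 + 60 + 61 + 56 + 52 + 53)/6 = 56.0000
Deviations: -2.0000, 4.0000, 5.0000, 0.0000, -4.0000, -3.0000
Σ_{t=1}^{5}(z_t−z̄)(z_{t+1}−z̄) = 24.0000
γ_1 = 24.0000 / 6 = 4.000

4.000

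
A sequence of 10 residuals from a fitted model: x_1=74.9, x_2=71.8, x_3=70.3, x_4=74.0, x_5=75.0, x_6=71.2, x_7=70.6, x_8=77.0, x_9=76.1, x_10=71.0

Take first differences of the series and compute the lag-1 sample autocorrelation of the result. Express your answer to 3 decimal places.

First differences Δx: -3.1, -1.5, 3.7, 1.0, -3.8, -0.6, 6.4, -0.9, -5.1
Mean of differences = -0.4333
Numerator Σ(Δx_t−Δx̄)(Δx_{t+1}−Δx̄) = -2.0544
Denominator Σ(Δx_t−Δx̄)² = 107.4400
r_1(Δx) = -2.0544 / 107.4400 = -0.019

-0.019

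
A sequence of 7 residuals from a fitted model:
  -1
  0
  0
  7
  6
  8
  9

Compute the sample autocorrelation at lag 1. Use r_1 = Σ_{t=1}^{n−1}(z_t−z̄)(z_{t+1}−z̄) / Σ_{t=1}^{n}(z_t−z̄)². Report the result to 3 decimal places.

Mean z̄ = (-1 + 0 + 0 + 7 + 6 + 8 + 9)/7 = 4.1429
Σ(z_t−z̄)(z_{t+1}−z̄) = (21.3061) + (17.1633) + (-11.8367) + (5.3061) + (7.1633) + (18.7347) = 57.8367
Denominator Σ(z_t−z̄)² = 110.8571
r_1 = 57.8367 / 110.8571 = 0.522

0.522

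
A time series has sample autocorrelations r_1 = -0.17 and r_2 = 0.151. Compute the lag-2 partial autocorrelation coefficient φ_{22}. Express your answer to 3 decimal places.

φ_{22} = (r_2 − r_1²) / (1 − r_1²)
r_1² = (-0.17)² = 0.0289
Numerator = 0.151 − 0.0289 = 0.1221; denominator = 1 − 0.0289 = 0.9711
φ_{22} = 0.1221 / 0.9711 = 0.126

0.126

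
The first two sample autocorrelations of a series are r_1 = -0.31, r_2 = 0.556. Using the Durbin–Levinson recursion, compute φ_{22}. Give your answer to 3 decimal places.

φ_{22} = (r_2 − r_1²) / (1 − r_1²)
r_1² = (-0.31)² = 0.0961
Numerator = 0.556 − 0.0961 = 0.4599; denominator = 1 − 0.0961 = 0.9039
φ_{22} = 0.4599 / 0.9039 = 0.509

0.509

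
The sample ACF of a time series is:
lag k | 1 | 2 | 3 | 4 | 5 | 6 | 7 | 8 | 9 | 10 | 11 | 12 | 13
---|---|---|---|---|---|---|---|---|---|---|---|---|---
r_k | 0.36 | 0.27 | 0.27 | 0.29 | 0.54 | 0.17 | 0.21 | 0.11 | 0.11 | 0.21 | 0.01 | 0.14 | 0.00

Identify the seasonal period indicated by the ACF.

The largest autocorrelation is r_5 = 0.54; the remaining lags stay at or below 0.36. The elevated value at lag 1 (0.36), dropping to 0.27 at lag 2, reflects decaying short-term dependence rather than seasonality.
The dominant spike at lag 5 indicates a seasonal period of 5.

5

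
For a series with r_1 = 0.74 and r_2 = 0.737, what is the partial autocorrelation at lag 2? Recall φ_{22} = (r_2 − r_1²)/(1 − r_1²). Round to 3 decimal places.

φ_{22} = (r_2 − r_1²) / (1 − r_1²)
r_1² = (0.74)² = 0.5476
Numerator = 0.737 − 0.5476 = 0.1894; denominator = 1 − 0.5476 = 0.4524
φ_{22} = 0.1894 / 0.4524 = 0.419

0.419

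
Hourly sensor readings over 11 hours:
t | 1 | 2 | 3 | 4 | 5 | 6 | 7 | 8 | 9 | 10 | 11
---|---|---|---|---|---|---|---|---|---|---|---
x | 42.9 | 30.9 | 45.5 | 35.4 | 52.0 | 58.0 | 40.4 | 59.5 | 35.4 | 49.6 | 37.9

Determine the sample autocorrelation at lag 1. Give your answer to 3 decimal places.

-0.332

Mean x̄ = (42.9 + 30.9 + 45.5 + 35.4 + 52.0 + 58.0 + 40.4 + 59.5 + 35.4 + 49.6 + 37.9)/11 = 44.3182
Numerator Σ_{t=1}^{10}(x_t−x̄)(x_{t+1}−x̄) = -300.2658
Denominator Σ(x_t−x̄)² = 903.6564
r_1 = -300.2658 / 903.6564 = -0.332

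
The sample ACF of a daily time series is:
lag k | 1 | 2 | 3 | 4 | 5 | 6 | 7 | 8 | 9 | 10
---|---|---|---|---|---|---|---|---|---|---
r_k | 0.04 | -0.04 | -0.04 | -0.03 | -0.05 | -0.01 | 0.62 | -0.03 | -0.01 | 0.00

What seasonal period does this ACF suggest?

7

The largest autocorrelation is r_7 = 0.62; the remaining lags stay at or below 0.04.
The dominant spike at lag 7 indicates a seasonal period of 7.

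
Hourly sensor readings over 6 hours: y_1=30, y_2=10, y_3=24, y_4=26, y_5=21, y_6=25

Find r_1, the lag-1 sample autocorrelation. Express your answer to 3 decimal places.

Mean ȳ = (30 + 10 + 24 + 26 + 21 + 25)/6 = 22.6667
Deviations from mean: 7.3333, -12.6667, 1.3333, 3.3333, -1.6667, 2.3333
Σ(y_t−ȳ)(y_{t+1}−ȳ) = (-92.8889) + (-16.8889) + (4.4444) + (-5.5556) + (-3.8889) = -114.7778
Denominator Σ(y_t−ȳ)² = 235.3333
r_1 = -114.7778 / 235.3333 = -0.488

-0.488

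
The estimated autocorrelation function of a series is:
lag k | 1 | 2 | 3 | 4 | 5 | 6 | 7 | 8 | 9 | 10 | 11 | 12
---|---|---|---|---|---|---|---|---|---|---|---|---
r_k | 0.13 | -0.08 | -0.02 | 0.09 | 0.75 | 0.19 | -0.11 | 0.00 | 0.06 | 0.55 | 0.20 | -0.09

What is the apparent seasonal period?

The largest autocorrelation is r_5 = 0.75, with a weaker echo at lag 10 (0.55); the remaining lags stay at or below 0.20.
The dominant spike at lag 5 indicates a seasonal period of 5.

5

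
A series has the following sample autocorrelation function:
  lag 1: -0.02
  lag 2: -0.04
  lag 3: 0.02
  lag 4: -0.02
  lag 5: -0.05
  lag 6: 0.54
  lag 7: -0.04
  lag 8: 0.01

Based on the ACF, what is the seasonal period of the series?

The largest autocorrelation is r_6 = 0.54; the remaining lags stay at or below 0.02.
The dominant spike at lag 6 indicates a seasonal period of 6.

6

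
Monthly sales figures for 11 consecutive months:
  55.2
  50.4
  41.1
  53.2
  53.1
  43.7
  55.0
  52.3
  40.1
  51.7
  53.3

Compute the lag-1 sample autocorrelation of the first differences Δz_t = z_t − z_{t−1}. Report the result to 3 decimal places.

-0.385

First differences Δz: -4.8, -9.3, 12.1, -0.1, -9.4, 11.3, -2.7, -12.2, 11.6, 1.6
Mean of differences = -0.1900
Numerator Σ(Δz_t−Δz̄)(Δz_{t+1}−Δz̄) = -294.6991
Denominator Σ(Δz_t−Δz̄)² = 764.8890
r_1(Δz) = -294.6991 / 764.8890 = -0.385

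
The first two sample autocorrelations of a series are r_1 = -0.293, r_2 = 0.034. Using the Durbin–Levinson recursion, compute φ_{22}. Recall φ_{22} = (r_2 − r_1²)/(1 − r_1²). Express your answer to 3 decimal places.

φ_{22} = (r_2 − r_1²) / (1 − r_1²)
r_1² = (-0.293)² = 0.085849
Numerator = 0.034 − 0.0858 = -0.0518; denominator = 1 − 0.0858 = 0.9142
φ_{22} = -0.0518 / 0.9142 = -0.057

-0.057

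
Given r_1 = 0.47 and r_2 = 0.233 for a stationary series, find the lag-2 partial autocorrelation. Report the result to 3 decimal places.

φ_{22} = (r_2 − r_1²) / (1 − r_1²)
r_1² = (0.47)² = 0.2209
Numerator = 0.233 − 0.2209 = 0.0121; denominator = 1 − 0.2209 = 0.7791
φ_{22} = 0.0121 / 0.7791 = 0.016

0.016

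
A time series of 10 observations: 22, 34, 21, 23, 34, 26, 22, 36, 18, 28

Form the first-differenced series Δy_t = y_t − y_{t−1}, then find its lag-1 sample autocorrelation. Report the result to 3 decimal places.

First differences Δy: 12, -13, 2, 11, -8, -4, 14, -18, 10
Mean of differences = 0.6667
Numerator Σ(Δy_t−Δȳ)(Δy_{t+1}−Δȳ) = -693.7778
Denominator Σ(Δy_t−Δȳ)² = 1134.0000
r_1(Δy) = -693.7778 / 1134.0000 = -0.612

-0.612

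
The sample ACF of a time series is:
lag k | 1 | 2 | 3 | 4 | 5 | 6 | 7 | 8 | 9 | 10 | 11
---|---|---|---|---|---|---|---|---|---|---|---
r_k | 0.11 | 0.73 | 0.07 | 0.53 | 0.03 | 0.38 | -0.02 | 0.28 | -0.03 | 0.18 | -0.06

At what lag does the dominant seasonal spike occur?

2

The largest autocorrelation is r_2 = 0.73, with weaker echoes at lags 4 (0.53), 6 (0.38), 8 (0.28) and 10 (0.18); the remaining lags stay at or below 0.11.
The dominant spike at lag 2 indicates a seasonal period of 2.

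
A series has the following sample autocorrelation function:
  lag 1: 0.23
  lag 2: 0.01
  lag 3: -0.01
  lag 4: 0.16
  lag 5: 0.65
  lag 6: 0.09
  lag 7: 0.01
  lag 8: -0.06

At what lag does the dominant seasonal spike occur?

The largest autocorrelation is r_5 = 0.65; the remaining lags stay at or below 0.23. The elevated value at lag 1 (0.23), dropping to 0.01 at lag 2, reflects decaying short-term dependence rather than seasonality.
The dominant spike at lag 5 indicates a seasonal period of 5.

5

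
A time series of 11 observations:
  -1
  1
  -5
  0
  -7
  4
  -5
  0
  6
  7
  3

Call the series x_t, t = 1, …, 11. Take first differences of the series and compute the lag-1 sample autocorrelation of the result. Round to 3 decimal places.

First differences Δx: 2, -6, 5, -7, 11, -9, 5, 6, 1, -4
Mean of differences = 0.4000
Numerator Σ(Δx_t−Δx̄)(Δx_{t+1}−Δx̄) = -268.5600
Denominator Σ(Δx_t−Δx̄)² = 392.4000
r_1(Δx) = -268.5600 / 392.4000 = -0.684

-0.684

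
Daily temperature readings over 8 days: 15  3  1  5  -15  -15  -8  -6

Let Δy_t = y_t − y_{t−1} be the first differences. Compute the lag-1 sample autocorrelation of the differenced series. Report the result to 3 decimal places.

First differences Δy: -12, -2, 4, -20, 0, 7, 2
Mean of differences = -3.0000
Numerator Σ(Δy_t−Δȳ)(Δy_{t+1}−Δȳ) = -92.0000
Denominator Σ(Δy_t−Δȳ)² = 554.0000
r_1(Δy) = -92.0000 / 554.0000 = -0.166

-0.166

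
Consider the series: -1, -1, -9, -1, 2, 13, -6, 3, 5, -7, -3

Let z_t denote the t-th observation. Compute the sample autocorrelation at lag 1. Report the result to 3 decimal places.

Mean z̄ = (-1 − 1 − 9 − 1 + 2 + 13 − 6 + 3 + 5 − 7 − 3)/11 = -0.4545
Numerator Σ_{t=1}^{10}(z_t−z̄)(z_{t+1}−z̄) = -52.6612
Denominator Σ(z_t−z̄)² = 382.7273
r_1 = -52.6612 / 382.7273 = -0.138

-0.138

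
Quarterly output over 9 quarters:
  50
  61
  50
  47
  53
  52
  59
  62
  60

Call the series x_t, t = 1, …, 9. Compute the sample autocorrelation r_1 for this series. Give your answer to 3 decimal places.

Mean x̄ = (50 + 61 + 50 + 47 + 53 + 52 + 59 + 62 + 60)/9 = 54.8889
Numerator Σ_{t=1}^{8}(x_t−x̄)(x_{t+1}−x̄) = 52.8765
Denominator Σ(x_t−x̄)² = 252.8889
r_1 = 52.8765 / 252.8889 = 0.209

0.209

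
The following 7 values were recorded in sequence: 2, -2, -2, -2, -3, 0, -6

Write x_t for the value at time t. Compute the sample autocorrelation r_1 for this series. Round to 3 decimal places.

Mean x̄ = (2 − 2 − 2 − 2 − 3 + 0 − 6)/7 = -1.8571
Deviations from mean: 3.8571, -0.1429, -0.1429, -0.1429, -1.1429, 1.8571, -4.1429
Numerator Σ_{t=1}^{6}(x_t−x̄)(x_{t+1}−x̄) = -10.1633
Denominator Σ(x_t−x̄)² = 36.8571
r_1 = -10.1633 / 36.8571 = -0.276

-0.276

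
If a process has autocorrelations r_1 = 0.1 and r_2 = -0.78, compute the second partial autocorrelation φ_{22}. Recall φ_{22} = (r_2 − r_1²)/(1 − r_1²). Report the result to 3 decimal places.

-0.798

φ_{22} = (r_2 − r_1²) / (1 − r_1²)
r_1² = (0.1)² = 0.01
Numerator = -0.78 − 0.0100 = -0.7900; denominator = 1 − 0.0100 = 0.9900
φ_{22} = -0.7900 / 0.9900 = -0.798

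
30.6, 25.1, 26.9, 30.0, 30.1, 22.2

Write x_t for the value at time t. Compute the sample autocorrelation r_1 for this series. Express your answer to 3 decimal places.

-0.259

Mean x̄ = (30.6 + 25.1 + 26.9 + 30.0 + 30.1 + 22.2)/6 = 27.4833
Deviations from mean: 3.1167, -2.3833, -0.5833, 2.5167, 2.6167, -5.2833
Σ(x_t−x̄)(x_{t+1}−x̄) = (-7.4281) + (1.3903) + (-1.4681) + (6.5853) + (-13.8247) = -14.7453
Denominator Σ(x_t−x̄)² = 56.8283
r_1 = -14.7453 / 56.8283 = -0.259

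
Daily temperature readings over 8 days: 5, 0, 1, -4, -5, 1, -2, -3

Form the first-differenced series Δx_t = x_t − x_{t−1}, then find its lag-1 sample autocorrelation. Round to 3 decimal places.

First differences Δx: -5, 1, -5, -1, 6, -3, -1
Mean of differences = -1.1429
Numerator Σ(Δx_t−Δx̄)(Δx_{t+1}−Δx̄) = -29.5918
Denominator Σ(Δx_t−Δx̄)² = 88.8571
r_1(Δx) = -29.5918 / 88.8571 = -0.333

-0.333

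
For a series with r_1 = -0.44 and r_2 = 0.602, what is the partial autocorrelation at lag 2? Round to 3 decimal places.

φ_{22} = (r_2 − r_1²) / (1 − r_1²)
r_1² = (-0.44)² = 0.1936
Numerator = 0.602 − 0.1936 = 0.4084; denominator = 1 − 0.1936 = 0.8064
φ_{22} = 0.4084 / 0.8064 = 0.506

0.506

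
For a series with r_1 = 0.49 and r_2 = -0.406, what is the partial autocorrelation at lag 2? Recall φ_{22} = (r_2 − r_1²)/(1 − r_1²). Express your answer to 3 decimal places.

-0.850

φ_{22} = (r_2 − r_1²) / (1 − r_1²)
r_1² = (0.49)² = 0.2401
Numerator = -0.406 − 0.2401 = -0.6461; denominator = 1 − 0.2401 = 0.7599
φ_{22} = -0.6461 / 0.7599 = -0.850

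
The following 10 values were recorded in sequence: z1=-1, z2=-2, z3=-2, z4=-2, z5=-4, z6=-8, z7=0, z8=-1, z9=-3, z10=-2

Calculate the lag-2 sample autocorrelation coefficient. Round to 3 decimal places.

-0.337

Mean z̄ = (-1 − 2 − 2 − 2 − 4 − 8 + 0 − 1 − 3 − 2)/10 = -2.5000
Numerator Σ_{t=1}^{8}(z_t−z̄)(z_{t+2}−z̄) = -15.0000
Denominator Σ(z_t−z̄)² = 44.5000
r_2 = -15.0000 / 44.5000 = -0.337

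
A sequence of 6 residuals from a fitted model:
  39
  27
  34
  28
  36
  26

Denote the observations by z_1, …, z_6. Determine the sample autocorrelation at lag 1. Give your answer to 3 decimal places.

Mean z̄ = (39 + 27 + 34 + 28 + 36 + 26)/6 = 31.6667
Deviations from mean: 7.3333, -4.6667, 2.3333, -3.6667, 4.3333, -5.6667
Numerator Σ_{t=1}^{5}(z_t−z̄)(z_{t+1}−z̄) = -94.1111
Denominator Σ(z_t−z̄)² = 145.3333
r_1 = -94.1111 / 145.3333 = -0.648

-0.648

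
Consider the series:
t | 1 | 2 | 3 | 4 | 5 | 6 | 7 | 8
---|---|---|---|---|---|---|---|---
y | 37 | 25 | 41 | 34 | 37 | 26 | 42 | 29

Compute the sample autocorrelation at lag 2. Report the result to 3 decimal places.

Mean ȳ = (37 + 25 + 41 + 34 + 37 + 26 + 42 + 29)/8 = 33.8750
Deviations from mean: 3.1250, -8.8750, 7.1250, 0.1250, 3.1250, -7.8750, 8.1250, -4.8750
Σ(y_t−ȳ)(y_{t+2}−ȳ) = (22.2656) + (-1.1094) + (22.2656) + (-0.9844) + (25.3906) + (38.3906) = 106.2188
Denominator Σ(y_t−ȳ)² = 300.8750
r_2 = 106.2188 / 300.8750 = 0.353

0.353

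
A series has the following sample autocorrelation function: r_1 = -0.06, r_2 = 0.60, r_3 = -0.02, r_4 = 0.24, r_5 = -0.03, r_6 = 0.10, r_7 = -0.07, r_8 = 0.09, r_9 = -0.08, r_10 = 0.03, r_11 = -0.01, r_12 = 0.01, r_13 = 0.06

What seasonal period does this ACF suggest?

2

The largest autocorrelation is r_2 = 0.60, with a weaker echo at lag 4 (0.24); the remaining lags stay at or below 0.10.
The dominant spike at lag 2 indicates a seasonal period of 2.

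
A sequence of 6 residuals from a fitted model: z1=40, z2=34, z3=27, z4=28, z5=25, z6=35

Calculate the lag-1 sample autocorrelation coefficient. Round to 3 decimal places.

Mean z̄ = (40 + 34 + 27 + 28 + 25 + 35)/6 = 31.5000
Deviations from mean: 8.5000, 2.5000, -4.5000, -3.5000, -6.5000, 3.5000
Numerator Σ_{t=1}^{5}(z_t−z̄)(z_{t+1}−z̄) = 25.7500
Denominator Σ(z_t−z̄)² = 165.5000
r_1 = 25.7500 / 165.5000 = 0.156

0.156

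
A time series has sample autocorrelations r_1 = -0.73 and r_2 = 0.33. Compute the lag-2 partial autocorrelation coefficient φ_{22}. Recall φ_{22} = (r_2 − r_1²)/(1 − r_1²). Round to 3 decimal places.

φ_{22} = (r_2 − r_1²) / (1 − r_1²)
r_1² = (-0.73)² = 0.5329
Numerator = 0.33 − 0.5329 = -0.2029; denominator = 1 − 0.5329 = 0.4671
φ_{22} = -0.2029 / 0.4671 = -0.434

-0.434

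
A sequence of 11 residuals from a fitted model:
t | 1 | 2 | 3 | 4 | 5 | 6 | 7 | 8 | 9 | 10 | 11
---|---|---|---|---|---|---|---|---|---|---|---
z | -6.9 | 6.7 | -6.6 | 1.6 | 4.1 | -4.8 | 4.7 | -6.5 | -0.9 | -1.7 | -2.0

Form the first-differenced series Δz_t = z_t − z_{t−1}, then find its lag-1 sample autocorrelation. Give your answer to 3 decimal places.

First differences Δz: 13.6, -13.3, 8.2, 2.5, -8.9, 9.5, -11.2, 5.6, -0.8, -0.3
Mean of differences = 0.4900
Numerator Σ(Δz_t−Δz̄)(Δz_{t+1}−Δz̄) = -545.7241
Denominator Σ(Δz_t−Δz̄)² = 759.9290
r_1(Δz) = -545.7241 / 759.9290 = -0.718

-0.718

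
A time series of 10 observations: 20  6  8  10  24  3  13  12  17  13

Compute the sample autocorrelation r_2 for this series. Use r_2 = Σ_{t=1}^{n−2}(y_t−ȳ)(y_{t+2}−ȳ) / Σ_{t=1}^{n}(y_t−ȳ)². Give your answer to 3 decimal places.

-0.088

Mean ȳ = (20 + 6 + 8 + 10 + 24 + 3 + 13 + 12 + 17 + 13)/10 = 12.6000
Numerator Σ_{t=1}^{8}(y_t−ȳ)(y_{t+2}−ȳ) = -32.5200
Denominator Σ(y_t−ȳ)² = 368.4000
r_2 = -32.5200 / 368.4000 = -0.088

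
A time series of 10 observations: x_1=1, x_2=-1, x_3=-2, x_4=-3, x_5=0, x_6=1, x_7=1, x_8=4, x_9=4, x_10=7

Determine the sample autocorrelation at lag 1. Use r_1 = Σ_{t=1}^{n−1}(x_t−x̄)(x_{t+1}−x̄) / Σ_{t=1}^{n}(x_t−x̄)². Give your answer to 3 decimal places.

0.595

Mean x̄ = (1 − 1 − 2 − 3 + 0 + 1 + 1 + 4 + 4 + 7)/10 = 1.2000
Numerator Σ_{t=1}^{9}(x_t−x̄)(x_{t+1}−x̄) = 49.7600
Denominator Σ(x_t−x̄)² = 83.6000
r_1 = 49.7600 / 83.6000 = 0.595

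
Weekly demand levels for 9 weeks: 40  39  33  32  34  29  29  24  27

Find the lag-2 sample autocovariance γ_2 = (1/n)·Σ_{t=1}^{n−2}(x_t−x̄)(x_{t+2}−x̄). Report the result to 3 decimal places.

Mean x̄ = (40 + 39 + 33 + 32 + 34 + 29 + 29 + 24 + 27)/9 = 31.8889
Σ_{t=1}^{7}(x_t−x̄)(x_{t+2}−x̄) = 42.6420
γ_2 = 42.6420 / 9 = 4.738

4.738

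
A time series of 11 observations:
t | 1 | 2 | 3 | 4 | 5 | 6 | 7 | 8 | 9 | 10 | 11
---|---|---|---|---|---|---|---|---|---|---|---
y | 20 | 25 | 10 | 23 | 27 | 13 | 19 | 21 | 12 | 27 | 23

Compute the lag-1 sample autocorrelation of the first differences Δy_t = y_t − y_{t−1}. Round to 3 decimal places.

First differences Δy: 5, -15, 13, 4, -14, 6, 2, -9, 15, -4
Mean of differences = 0.3000
Numerator Σ(Δy_t−Δȳ)(Δy_{t+1}−Δȳ) = -559.6900
Denominator Σ(Δy_t−Δȳ)² = 992.1000
r_1(Δy) = -559.6900 / 992.1000 = -0.564

-0.564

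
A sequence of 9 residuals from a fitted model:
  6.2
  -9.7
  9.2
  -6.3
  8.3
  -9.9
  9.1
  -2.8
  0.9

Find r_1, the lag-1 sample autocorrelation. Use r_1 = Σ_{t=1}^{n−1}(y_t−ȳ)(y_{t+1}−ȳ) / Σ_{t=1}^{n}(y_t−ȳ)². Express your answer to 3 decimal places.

Mean ȳ = (6.2 − 9.7 + 9.2 − 6.3 + 8.3 − 9.9 + 9.1 − 2.8 + 0.9)/9 = 0.5556
Numerator Σ_{t=1}^{8}(y_t−ȳ)(y_{t+1}−ȳ) = -459.0320
Denominator Σ(y_t−ȳ)² = 512.4422
r_1 = -459.0320 / 512.4422 = -0.896

-0.896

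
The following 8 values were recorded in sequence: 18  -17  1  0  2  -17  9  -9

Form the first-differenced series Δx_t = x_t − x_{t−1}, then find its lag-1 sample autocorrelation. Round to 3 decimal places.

First differences Δx: -35, 18, -1, 2, -19, 26, -18
Mean of differences = -3.8571
Numerator Σ(Δx_t−Δx̄)(Δx_{t+1}−Δx̄) = -1564.5918
Denominator Σ(Δx_t−Δx̄)² = 2810.8571
r_1(Δx) = -1564.5918 / 2810.8571 = -0.557

-0.557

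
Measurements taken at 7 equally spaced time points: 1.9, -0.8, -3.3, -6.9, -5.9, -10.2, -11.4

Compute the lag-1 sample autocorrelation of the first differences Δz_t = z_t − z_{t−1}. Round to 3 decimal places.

-0.710

First differences Δz: -2.7, -2.5, -3.6, 1.0, -4.3, -1.2
Mean of differences = -2.2167
Numerator Σ(Δz_t−Δz̄)(Δz_{t+1}−Δz̄) = -12.7403
Denominator Σ(Δz_t−Δz̄)² = 17.9483
r_1(Δz) = -12.7403 / 17.9483 = -0.710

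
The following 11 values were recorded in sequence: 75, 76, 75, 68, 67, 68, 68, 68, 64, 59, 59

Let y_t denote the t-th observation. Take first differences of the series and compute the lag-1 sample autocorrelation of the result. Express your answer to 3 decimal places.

First differences Δy: 1, -1, -7, -1, 1, 0, 0, -4, -5, 0
Mean of differences = -1.6000
Numerator Σ(Δy_t−Δȳ)(Δy_{t+1}−Δȳ) = 2.2400
Denominator Σ(Δy_t−Δȳ)² = 68.4000
r_1(Δy) = 2.2400 / 68.4000 = 0.033

0.033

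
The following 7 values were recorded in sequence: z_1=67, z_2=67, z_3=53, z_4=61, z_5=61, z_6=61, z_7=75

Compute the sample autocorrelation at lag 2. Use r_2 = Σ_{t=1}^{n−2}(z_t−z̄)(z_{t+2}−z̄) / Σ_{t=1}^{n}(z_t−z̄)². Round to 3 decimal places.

-0.142

Mean z̄ = (67 + 67 + 53 + 61 + 61 + 61 + 75)/7 = 63.5714
Σ(z_t−z̄)(z_{t+2}−z̄) = (-36.2449) + (-8.8163) + (27.1837) + (6.6122) + (-29.3878) = -40.6531
Denominator Σ(z_t−z̄)² = 285.7143
r_2 = -40.6531 / 285.7143 = -0.142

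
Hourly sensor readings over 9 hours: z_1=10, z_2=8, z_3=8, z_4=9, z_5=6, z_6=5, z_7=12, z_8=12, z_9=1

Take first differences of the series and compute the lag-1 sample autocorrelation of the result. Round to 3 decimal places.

First differences Δz: -2, 0, 1, -3, -1, 7, 0, -11
Mean of differences = -1.1250
Numerator Σ(Δz_t−Δz̄)(Δz_{t+1}−Δz̄) = -3.7656
Denominator Σ(Δz_t−Δz̄)² = 174.8750
r_1(Δz) = -3.7656 / 174.8750 = -0.022

-0.022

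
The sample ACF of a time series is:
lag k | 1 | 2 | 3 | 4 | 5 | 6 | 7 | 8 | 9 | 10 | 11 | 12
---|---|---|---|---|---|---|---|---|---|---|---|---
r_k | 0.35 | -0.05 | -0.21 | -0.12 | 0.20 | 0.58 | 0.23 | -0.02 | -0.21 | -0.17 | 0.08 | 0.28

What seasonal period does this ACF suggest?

The largest autocorrelation is r_6 = 0.58; the remaining lags stay at or below 0.35.
The dominant spike at lag 6 indicates a seasonal period of 6.

6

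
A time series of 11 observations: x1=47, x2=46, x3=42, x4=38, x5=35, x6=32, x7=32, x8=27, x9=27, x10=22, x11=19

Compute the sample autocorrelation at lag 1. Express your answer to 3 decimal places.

Mean x̄ = (47 + 46 + 42 + 38 + 35 + 32 + 32 + 27 + 27 + 22 + 19)/11 = 33.3636
Numerator Σ_{t=1}^{10}(x_t−x̄)(x_{t+1}−x̄) = 613.4132
Denominator Σ(x_t−x̄)² = 864.5455
r_1 = 613.4132 / 864.5455 = 0.710

0.710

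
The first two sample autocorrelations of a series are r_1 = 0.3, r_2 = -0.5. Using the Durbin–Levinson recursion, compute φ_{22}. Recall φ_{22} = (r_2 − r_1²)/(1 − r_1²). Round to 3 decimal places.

φ_{22} = (r_2 − r_1²) / (1 − r_1²)
r_1² = (0.3)² = 0.09
Numerator = -0.5 − 0.0900 = -0.5900; denominator = 1 − 0.0900 = 0.9100
φ_{22} = -0.5900 / 0.9100 = -0.648

-0.648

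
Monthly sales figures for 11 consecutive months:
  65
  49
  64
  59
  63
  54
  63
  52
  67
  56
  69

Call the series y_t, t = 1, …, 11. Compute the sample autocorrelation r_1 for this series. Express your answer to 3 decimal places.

Mean ȳ = (65 + 49 + 64 + 59 + 63 + 54 + 63 + 52 + 67 + 56 + 69)/11 = 60.0909
Numerator Σ_{t=1}^{10}(y_t−ȳ)(y_{t+1}−ȳ) = -284.8264
Denominator Σ(y_t−ȳ)² = 426.9091
r_1 = -284.8264 / 426.9091 = -0.667

-0.667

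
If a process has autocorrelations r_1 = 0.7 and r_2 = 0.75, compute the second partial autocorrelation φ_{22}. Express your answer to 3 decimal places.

0.510

φ_{22} = (r_2 − r_1²) / (1 − r_1²)
r_1² = (0.7)² = 0.49
Numerator = 0.75 − 0.4900 = 0.2600; denominator = 1 − 0.4900 = 0.5100
φ_{22} = 0.2600 / 0.5100 = 0.510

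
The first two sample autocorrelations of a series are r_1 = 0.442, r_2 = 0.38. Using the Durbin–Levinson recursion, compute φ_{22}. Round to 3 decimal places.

φ_{22} = (r_2 − r_1²) / (1 − r_1²)
r_1² = (0.442)² = 0.195364
Numerator = 0.38 − 0.1954 = 0.1846; denominator = 1 − 0.1954 = 0.8046
φ_{22} = 0.1846 / 0.8046 = 0.229

0.229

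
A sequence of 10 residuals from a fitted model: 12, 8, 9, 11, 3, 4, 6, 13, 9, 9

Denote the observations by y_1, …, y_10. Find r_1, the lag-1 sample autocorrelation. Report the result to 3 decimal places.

Mean ȳ = (12 + 8 + 9 + 11 + 3 + 4 + 6 + 13 + 9 + 9)/10 = 8.4000
Numerator Σ_{t=1}^{9}(y_t−ȳ)(y_{t+1}−ȳ) = 12.2400
Denominator Σ(y_t−ȳ)² = 96.4000
r_1 = 12.2400 / 96.4000 = 0.127

0.127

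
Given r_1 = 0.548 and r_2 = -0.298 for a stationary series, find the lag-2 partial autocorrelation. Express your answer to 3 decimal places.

-0.855

φ_{22} = (r_2 − r_1²) / (1 − r_1²)
r_1² = (0.548)² = 0.300304
Numerator = -0.298 − 0.3003 = -0.5983; denominator = 1 − 0.3003 = 0.6997
φ_{22} = -0.5983 / 0.6997 = -0.855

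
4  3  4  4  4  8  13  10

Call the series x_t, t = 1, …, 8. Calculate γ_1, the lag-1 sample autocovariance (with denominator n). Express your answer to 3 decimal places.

Mean x̄ = (4 + 3 + 4 + 4 + 4 + 8 + 13 + 10)/8 = 6.2500
Deviations: -2.2500, -3.2500, -2.2500, -2.2500, -2.2500, 1.7500, 6.7500, 3.7500
Σ_{t=1}^{7}(x_t−x̄)(x_{t+1}−x̄) = 57.9375
γ_1 = 57.9375 / 8 = 7.242

7.242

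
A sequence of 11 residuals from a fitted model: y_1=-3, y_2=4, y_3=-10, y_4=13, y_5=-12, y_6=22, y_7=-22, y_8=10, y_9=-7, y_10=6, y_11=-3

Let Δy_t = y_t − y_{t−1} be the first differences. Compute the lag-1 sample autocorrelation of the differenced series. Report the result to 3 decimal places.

First differences Δy: 7, -14, 23, -25, 34, -44, 32, -17, 13, -9
Mean of differences = 0.0000
Numerator Σ(Δy_t−Δȳ)(Δy_{t+1}−Δȳ) = -5631.0000
Denominator Σ(Δy_t−Δȳ)² = 6054.0000
r_1(Δy) = -5631.0000 / 6054.0000 = -0.930

-0.930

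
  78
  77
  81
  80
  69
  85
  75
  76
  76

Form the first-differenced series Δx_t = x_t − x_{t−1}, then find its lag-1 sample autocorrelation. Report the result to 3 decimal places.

-0.693

First differences Δx: -1, 4, -1, -11, 16, -10, 1, 0
Mean of differences = -0.2500
Numerator Σ(Δx_t−Δx̄)(Δx_{t+1}−Δx̄) = -343.3125
Denominator Σ(Δx_t−Δx̄)² = 495.5000
r_1(Δx) = -343.3125 / 495.5000 = -0.693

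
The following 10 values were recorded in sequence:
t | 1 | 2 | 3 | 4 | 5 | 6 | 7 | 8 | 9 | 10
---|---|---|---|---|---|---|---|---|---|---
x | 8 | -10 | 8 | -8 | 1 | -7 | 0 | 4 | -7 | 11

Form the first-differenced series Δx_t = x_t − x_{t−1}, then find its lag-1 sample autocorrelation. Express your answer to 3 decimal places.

-0.705

First differences Δx: -18, 18, -16, 9, -8, 7, 4, -11, 18
Mean of differences = 0.3333
Numerator Σ(Δx_t−Δx̄)(Δx_{t+1}−Δx̄) = -1099.1111
Denominator Σ(Δx_t−Δx̄)² = 1558.0000
r_1(Δx) = -1099.1111 / 1558.0000 = -0.705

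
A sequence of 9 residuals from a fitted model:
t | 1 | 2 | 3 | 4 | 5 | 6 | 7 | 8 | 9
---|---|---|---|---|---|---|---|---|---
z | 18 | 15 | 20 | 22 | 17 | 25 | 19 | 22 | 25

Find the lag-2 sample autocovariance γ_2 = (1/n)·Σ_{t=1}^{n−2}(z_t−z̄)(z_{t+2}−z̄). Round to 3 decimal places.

Mean z̄ = (18 + 15 + 20 + 22 + 17 + 25 + 19 + 22 + 25)/9 = 20.3333
Σ_{t=1}^{7}(z_t−z̄)(z_{t+2}−z̄) = 6.7778
γ_2 = 6.7778 / 9 = 0.753

0.753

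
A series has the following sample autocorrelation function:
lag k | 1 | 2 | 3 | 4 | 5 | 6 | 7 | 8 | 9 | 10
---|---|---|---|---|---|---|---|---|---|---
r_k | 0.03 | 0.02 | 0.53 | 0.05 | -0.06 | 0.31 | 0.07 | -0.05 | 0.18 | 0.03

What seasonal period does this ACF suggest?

3

The largest autocorrelation is r_3 = 0.53, with weaker echoes at lags 6 (0.31) and 9 (0.18); the remaining lags stay at or below 0.07.
The dominant spike at lag 3 indicates a seasonal period of 3.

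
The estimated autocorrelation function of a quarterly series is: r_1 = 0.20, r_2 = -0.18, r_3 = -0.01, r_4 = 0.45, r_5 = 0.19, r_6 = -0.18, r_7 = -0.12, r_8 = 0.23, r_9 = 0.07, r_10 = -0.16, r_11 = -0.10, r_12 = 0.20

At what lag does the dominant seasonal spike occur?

4

The largest autocorrelation is r_4 = 0.45, with a weaker echo at lag 8 (0.23); the remaining lags stay at or below 0.20.
The dominant spike at lag 4 indicates a seasonal period of 4.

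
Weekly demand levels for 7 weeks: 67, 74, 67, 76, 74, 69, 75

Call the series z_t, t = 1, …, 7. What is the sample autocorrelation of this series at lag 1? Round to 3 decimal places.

Mean z̄ = (67 + 74 + 67 + 76 + 74 + 69 + 75)/7 = 71.7143
Deviations from mean: -4.7143, 2.2857, -4.7143, 4.2857, 2.2857, -2.7143, 3.2857
Σ(z_t−z̄)(z_{t+1}−z̄) = (-10.7755) + (-10.7755) + (-20.2041) + (9.7959) + (-6.2041) + (-8.9184) = -47.0816
Denominator Σ(z_t−z̄)² = 91.4286
r_1 = -47.0816 / 91.4286 = -0.515

-0.515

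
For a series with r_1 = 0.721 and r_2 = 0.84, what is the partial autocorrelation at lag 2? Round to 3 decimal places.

φ_{22} = (r_2 − r_1²) / (1 − r_1²)
r_1² = (0.721)² = 0.519841
Numerator = 0.84 − 0.5198 = 0.3202; denominator = 1 − 0.5198 = 0.4802
φ_{22} = 0.3202 / 0.4802 = 0.667

0.667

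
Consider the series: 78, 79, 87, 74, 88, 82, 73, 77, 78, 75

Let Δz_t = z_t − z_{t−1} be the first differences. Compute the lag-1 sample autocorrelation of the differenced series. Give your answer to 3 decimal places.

First differences Δz: 1, 8, -13, 14, -6, -9, 4, 1, -3
Mean of differences = -0.3333
Numerator Σ(Δz_t−Δz̄)(Δz_{t+1}−Δz̄) = -343.4444
Denominator Σ(Δz_t−Δz̄)² = 572.0000
r_1(Δz) = -343.4444 / 572.0000 = -0.600

-0.600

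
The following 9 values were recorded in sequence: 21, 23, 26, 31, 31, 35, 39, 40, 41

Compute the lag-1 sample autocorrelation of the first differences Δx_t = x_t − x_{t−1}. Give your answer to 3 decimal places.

-0.307

First differences Δx: 2, 3, 5, 0, 4, 4, 1, 1
Mean of differences = 2.5000
Numerator Σ(Δx_t−Δx̄)(Δx_{t+1}−Δx̄) = -6.7500
Denominator Σ(Δx_t−Δx̄)² = 22.0000
r_1(Δx) = -6.7500 / 22.0000 = -0.307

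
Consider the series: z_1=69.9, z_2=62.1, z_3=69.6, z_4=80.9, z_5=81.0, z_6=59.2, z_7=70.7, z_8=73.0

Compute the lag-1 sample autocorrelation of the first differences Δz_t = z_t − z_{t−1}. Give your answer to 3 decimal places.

First differences Δz: -7.8, 7.5, 11.3, 0.1, -21.8, 11.5, 2.3
Mean of differences = 0.4429
Numerator Σ(Δz_t−Δz̄)(Δz_{t+1}−Δz̄) = -203.0547
Denominator Σ(Δz_t−Δz̄)² = 856.1971
r_1(Δz) = -203.0547 / 856.1971 = -0.237

-0.237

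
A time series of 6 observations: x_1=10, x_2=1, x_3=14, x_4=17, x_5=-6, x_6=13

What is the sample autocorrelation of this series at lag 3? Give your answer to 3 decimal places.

Mean x̄ = (10 + 1 + 14 + 17 − 6 + 13)/6 = 8.1667
Deviations from mean: 1.8333, -7.1667, 5.8333, 8.8333, -14.1667, 4.8333
Numerator Σ_{t=1}^{3}(x_t−x̄)(x_{t+3}−x̄) = 145.9167
Denominator Σ(x_t−x̄)² = 390.8333
r_3 = 145.9167 / 390.8333 = 0.373

0.373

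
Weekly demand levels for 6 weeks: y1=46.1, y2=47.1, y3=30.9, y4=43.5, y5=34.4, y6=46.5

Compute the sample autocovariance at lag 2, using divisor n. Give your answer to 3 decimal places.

7.828

Mean ȳ = (46.1 + 47.1 + 30.9 + 43.5 + 34.4 + 46.5)/6 = 41.4167
Deviations: 4.6833, 5.6833, -10.5167, 2.0833, -7.0167, 5.0833
Σ_{t=1}^{4}(y_t−ȳ)(y_{t+2}−ȳ) = 46.9694
γ_2 = 46.9694 / 6 = 7.828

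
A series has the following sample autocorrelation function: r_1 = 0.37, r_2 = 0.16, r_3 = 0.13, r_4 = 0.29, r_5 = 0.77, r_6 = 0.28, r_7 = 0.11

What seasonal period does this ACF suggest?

5

The largest autocorrelation is r_5 = 0.77; the remaining lags stay at or below 0.37. The elevated value at lag 1 (0.37), dropping to 0.16 at lag 2, reflects decaying short-term dependence rather than seasonality.
The dominant spike at lag 5 indicates a seasonal period of 5.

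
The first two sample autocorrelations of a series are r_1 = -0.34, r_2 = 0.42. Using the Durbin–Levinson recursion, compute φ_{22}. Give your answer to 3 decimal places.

0.344

φ_{22} = (r_2 − r_1²) / (1 − r_1²)
r_1² = (-0.34)² = 0.1156
Numerator = 0.42 − 0.1156 = 0.3044; denominator = 1 − 0.1156 = 0.8844
φ_{22} = 0.3044 / 0.8844 = 0.344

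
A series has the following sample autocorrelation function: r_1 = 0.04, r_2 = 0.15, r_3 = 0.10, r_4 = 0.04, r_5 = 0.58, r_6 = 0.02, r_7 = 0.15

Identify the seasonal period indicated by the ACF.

The largest autocorrelation is r_5 = 0.58; the remaining lags stay at or below 0.15.
The dominant spike at lag 5 indicates a seasonal period of 5.

5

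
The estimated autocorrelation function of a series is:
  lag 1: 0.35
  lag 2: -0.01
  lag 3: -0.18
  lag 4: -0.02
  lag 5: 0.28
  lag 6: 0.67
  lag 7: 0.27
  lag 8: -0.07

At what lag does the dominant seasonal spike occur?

The largest autocorrelation is r_6 = 0.67; the remaining lags stay at or below 0.35.
The dominant spike at lag 6 indicates a seasonal period of 6.

6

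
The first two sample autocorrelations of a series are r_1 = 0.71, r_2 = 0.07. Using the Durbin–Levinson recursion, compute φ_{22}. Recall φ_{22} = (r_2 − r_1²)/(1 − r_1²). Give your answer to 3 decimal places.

-0.875

φ_{22} = (r_2 − r_1²) / (1 − r_1²)
r_1² = (0.71)² = 0.5041
Numerator = 0.07 − 0.5041 = -0.4341; denominator = 1 − 0.5041 = 0.4959
φ_{22} = -0.4341 / 0.4959 = -0.875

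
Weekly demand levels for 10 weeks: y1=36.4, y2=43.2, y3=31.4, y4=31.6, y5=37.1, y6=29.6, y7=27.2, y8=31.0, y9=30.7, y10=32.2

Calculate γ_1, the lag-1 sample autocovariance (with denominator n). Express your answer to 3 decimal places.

Mean ȳ = (36.4 + 43.2 + 31.4 + 31.6 + 37.1 + 29.6 + 27.2 + 31.0 + 30.7 + 32.2)/10 = 33.0400
Σ_{t=1}^{9}(y_t−ȳ)(y_{t+1}−ȳ) = 38.7664
γ_1 = 38.7664 / 10 = 3.877

3.877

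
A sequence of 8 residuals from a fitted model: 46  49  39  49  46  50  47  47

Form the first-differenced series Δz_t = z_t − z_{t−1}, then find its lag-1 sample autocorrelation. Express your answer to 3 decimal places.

-0.757

First differences Δz: 3, -10, 10, -3, 4, -3, 0
Mean of differences = 0.1429
Numerator Σ(Δz_t−Δz̄)(Δz_{t+1}−Δz̄) = -183.7347
Denominator Σ(Δz_t−Δz̄)² = 242.8571
r_1(Δz) = -183.7347 / 242.8571 = -0.757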